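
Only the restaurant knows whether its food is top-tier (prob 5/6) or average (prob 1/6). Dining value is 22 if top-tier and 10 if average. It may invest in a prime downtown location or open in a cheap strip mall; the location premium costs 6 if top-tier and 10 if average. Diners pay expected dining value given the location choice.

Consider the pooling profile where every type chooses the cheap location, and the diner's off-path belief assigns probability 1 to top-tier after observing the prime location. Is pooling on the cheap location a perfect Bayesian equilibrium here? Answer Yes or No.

Yes

On path, the diner holds the prior and pays 5/6·22 + 1/6·10 = 20. Off path (the prime location), believing top-tier, it pays 22.
top-tier: the cheap location nets 20; the prime location nets 22 − 6 = 16. top-tier stays.
average: the cheap location nets 20; the prime location nets 22 − 10 = 12. average stays.
No type deviates, so pooling is sustained.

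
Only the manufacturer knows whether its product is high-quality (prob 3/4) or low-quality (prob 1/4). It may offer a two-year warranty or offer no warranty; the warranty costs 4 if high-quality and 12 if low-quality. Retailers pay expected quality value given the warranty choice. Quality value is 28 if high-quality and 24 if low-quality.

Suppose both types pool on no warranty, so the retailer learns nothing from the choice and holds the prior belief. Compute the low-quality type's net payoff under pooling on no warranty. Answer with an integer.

27

Pooled price = 3/4·28 + 1/4·24 = 27.
low-quality pays no cost for no warranty, so net payoff = 27.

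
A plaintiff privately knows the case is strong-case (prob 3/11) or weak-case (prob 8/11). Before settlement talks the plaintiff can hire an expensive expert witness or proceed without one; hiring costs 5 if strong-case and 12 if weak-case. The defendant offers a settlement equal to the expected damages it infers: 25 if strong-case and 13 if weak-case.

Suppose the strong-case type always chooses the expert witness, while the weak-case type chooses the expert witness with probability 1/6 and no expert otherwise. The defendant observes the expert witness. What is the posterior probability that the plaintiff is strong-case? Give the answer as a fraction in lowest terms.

9/13

P(the expert witness) = (3/11)·1 + (8/11)·(1/6) = 13/33.
By Bayes' rule, P(strong-case | the expert witness) = (3/11) / (13/33) = 9/13.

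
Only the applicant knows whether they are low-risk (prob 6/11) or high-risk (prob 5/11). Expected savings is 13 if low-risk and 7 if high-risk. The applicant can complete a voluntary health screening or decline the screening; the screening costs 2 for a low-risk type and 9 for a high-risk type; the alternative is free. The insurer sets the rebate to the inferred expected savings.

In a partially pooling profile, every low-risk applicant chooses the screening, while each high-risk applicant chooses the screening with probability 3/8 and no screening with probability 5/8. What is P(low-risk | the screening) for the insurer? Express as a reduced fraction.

16/21

P(the screening) = (6/11)·1 + (5/11)·(3/8) = 63/88.
By Bayes' rule, P(low-risk | the screening) = (6/11) / (63/88) = 16/21.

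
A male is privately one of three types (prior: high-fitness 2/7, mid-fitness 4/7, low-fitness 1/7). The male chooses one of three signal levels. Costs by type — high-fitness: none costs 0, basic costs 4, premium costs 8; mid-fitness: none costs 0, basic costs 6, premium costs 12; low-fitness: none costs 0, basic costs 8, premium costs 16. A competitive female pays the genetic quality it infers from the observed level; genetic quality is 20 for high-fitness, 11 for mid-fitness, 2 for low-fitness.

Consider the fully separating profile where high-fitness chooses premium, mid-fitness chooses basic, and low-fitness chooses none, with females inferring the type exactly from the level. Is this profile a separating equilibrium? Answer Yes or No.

Separating mating payoffs: premium → 20, basic → 11, none → 2.
high-fitness (assigned premium): none: 2 − 0 = 2; basic: 11 − 4 = 7; premium: 20 − 8 = 12. high-fitness stays.
mid-fitness (assigned basic): none: 2 − 0 = 2; basic: 11 − 6 = 5; premium: 20 − 12 = 8. mid-fitness prefers premium.
low-fitness (assigned none): none: 2 − 0 = 2; basic: 11 − 8 = 3; premium: 20 − 16 = 4. low-fitness prefers premium.
At least one type deviates; the separating profile fails.

No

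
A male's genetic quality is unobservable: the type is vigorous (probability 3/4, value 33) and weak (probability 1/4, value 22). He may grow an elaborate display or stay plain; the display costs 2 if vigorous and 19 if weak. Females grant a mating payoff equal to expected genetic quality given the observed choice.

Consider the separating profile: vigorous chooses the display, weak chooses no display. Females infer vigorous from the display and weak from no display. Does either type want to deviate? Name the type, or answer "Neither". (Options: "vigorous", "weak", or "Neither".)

Neither

The display pays 33; no display pays 22.
vigorous: assigned the display, nets 33 − 2 = 31; deviating to no display nets 22.
weak: assigned no display, nets 22; deviating to the display nets 33 − 19 = 14.
Both types strictly prefer their assigned action; no profitable deviation.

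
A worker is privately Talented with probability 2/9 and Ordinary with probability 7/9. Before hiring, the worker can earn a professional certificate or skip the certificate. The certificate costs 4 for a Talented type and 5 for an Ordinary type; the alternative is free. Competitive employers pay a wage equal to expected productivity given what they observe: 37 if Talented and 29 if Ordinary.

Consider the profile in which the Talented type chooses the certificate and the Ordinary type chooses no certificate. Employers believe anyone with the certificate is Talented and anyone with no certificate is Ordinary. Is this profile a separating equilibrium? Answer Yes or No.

No

Under these beliefs, the certificate earns wage 37 and no certificate earns wage 29.
Talented: the certificate nets 37 − 4 = 33; no certificate nets 29. Talented prefers the certificate.
Ordinary: the certificate nets 37 − 5 = 32; no certificate nets 29. Ordinary would deviate to the certificate.
Ordinary has a profitable deviation, so the profile is not an equilibrium.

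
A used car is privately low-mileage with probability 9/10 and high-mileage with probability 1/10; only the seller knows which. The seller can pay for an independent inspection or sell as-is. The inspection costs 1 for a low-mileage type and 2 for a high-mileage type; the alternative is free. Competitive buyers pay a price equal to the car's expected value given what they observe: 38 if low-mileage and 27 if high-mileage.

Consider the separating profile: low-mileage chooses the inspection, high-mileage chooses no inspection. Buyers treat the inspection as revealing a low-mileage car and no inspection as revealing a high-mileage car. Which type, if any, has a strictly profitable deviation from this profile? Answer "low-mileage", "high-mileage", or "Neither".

The inspection pays 38; no inspection pays 27.
low-mileage: assigned the inspection, nets 38 − 1 = 37; deviating to no inspection nets 27.
high-mileage: assigned no inspection, nets 27; deviating to the inspection nets 38 − 2 = 36.
The high-mileage type gains 9 by deviating.

high-mileage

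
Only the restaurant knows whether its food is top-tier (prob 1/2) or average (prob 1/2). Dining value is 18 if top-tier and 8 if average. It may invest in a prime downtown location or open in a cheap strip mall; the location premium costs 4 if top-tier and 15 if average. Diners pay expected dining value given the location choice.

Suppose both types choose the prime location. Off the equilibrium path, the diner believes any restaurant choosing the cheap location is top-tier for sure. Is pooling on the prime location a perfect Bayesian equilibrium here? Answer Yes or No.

No

On path, the diner holds the prior and pays 1/2·18 + 1/2·8 = 13. Off path (the cheap location), believing top-tier, it pays 18.
top-tier: the prime location nets 13 − 4 = 9; the cheap location nets 18. top-tier would deviate.
average: the prime location nets 13 − 15 = -2; the cheap location nets 18. average would deviate.
A type deviates, so pooling fails.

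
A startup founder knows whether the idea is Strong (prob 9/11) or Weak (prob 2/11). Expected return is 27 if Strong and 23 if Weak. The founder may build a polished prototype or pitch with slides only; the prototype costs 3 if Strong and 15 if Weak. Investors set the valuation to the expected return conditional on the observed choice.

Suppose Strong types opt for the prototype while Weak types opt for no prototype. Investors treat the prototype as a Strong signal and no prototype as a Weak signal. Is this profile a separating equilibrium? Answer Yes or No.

Under these beliefs, the prototype earns valuation 27 and no prototype earns valuation 23.
Strong: the prototype nets 27 − 3 = 24; no prototype nets 23. Strong prefers the prototype.
Weak: the prototype nets 27 − 15 = 12; no prototype nets 23. Weak prefers no prototype.
Neither type deviates, so the separating profile is an equilibrium.

Yes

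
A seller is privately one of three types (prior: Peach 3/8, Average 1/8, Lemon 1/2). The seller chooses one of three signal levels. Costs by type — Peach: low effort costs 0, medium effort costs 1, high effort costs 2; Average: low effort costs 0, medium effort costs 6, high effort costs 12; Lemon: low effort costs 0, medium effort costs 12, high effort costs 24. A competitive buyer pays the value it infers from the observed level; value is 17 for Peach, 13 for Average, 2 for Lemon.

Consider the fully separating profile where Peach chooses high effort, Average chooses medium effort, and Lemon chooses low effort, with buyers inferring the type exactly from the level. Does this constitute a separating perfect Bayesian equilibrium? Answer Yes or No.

Yes

Separating prices: high effort → 17, medium effort → 13, low effort → 2.
Peach (assigned high effort): low effort: 2 − 0 = 2; medium effort: 13 − 1 = 12; high effort: 17 − 2 = 15. Peach stays.
Average (assigned medium effort): low effort: 2 − 0 = 2; medium effort: 13 − 6 = 7; high effort: 17 − 12 = 5. Average stays.
Lemon (assigned low effort): low effort: 2 − 0 = 2; medium effort: 13 − 12 = 1; high effort: 17 − 24 = -7. Lemon stays.
Every type prefers its assigned level; separation holds.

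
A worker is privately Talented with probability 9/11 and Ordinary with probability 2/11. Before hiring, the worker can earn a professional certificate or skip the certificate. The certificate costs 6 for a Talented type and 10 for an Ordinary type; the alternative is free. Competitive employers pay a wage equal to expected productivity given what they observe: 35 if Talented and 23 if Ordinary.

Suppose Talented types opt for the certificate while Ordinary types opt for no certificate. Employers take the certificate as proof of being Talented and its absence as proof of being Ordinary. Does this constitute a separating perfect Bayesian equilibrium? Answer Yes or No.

No

Under these beliefs, the certificate earns wage 35 and no certificate earns wage 23.
Talented: the certificate nets 35 − 6 = 29; no certificate nets 23. Talented prefers the certificate.
Ordinary: the certificate nets 35 − 10 = 25; no certificate nets 23. Ordinary would deviate to the certificate.
Ordinary has a profitable deviation, so the profile is not an equilibrium.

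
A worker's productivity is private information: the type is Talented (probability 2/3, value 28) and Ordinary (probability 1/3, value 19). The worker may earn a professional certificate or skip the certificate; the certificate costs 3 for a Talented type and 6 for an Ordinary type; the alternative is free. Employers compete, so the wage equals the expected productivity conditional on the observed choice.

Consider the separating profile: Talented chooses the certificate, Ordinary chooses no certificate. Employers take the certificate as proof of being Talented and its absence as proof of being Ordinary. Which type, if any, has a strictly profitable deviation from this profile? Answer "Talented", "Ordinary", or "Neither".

The certificate pays 28; no certificate pays 19.
Talented: assigned the certificate, nets 28 − 3 = 25; deviating to no certificate nets 19.
Ordinary: assigned no certificate, nets 19; deviating to the certificate nets 28 − 6 = 22.
The Ordinary type gains 3 by deviating.

Ordinary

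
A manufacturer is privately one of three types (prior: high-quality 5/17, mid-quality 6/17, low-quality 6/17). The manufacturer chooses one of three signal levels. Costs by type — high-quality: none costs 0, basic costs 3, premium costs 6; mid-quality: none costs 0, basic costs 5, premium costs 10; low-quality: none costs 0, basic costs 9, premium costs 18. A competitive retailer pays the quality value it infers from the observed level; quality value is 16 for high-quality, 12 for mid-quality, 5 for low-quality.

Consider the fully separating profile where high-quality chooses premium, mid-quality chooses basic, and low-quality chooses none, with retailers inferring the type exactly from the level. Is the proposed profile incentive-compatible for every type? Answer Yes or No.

Yes

Separating prices: premium → 16, basic → 12, none → 5.
high-quality (assigned premium): none: 5 − 0 = 5; basic: 12 − 3 = 9; premium: 16 − 6 = 10. high-quality stays.
mid-quality (assigned basic): none: 5 − 0 = 5; basic: 12 − 5 = 7; premium: 16 − 10 = 6. mid-quality stays.
low-quality (assigned none): none: 5 − 0 = 5; basic: 12 − 9 = 3; premium: 16 − 18 = -2. low-quality stays.
Every type prefers its assigned level; separation holds.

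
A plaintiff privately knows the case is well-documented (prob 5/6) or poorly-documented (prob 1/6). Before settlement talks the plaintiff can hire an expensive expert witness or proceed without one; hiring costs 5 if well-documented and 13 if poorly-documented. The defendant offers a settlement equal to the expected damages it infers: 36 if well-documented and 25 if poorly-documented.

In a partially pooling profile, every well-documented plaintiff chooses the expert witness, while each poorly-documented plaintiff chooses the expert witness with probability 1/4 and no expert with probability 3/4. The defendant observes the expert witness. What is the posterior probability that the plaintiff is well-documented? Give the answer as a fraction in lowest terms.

20/21

P(the expert witness) = (5/6)·1 + (1/6)·(1/4) = 7/8.
By Bayes' rule, P(well-documented | the expert witness) = (5/6) / (7/8) = 20/21.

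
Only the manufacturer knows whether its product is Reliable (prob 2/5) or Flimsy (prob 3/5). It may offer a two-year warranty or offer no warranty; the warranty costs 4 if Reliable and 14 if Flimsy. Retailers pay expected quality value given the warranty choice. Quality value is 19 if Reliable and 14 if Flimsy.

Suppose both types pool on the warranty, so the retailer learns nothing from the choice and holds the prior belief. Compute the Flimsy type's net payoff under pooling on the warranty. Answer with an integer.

2

Pooled price = 2/5·19 + 3/5·14 = 16.
Flimsy pays cost 14 for the warranty, so net payoff = 16 − 14 = 2.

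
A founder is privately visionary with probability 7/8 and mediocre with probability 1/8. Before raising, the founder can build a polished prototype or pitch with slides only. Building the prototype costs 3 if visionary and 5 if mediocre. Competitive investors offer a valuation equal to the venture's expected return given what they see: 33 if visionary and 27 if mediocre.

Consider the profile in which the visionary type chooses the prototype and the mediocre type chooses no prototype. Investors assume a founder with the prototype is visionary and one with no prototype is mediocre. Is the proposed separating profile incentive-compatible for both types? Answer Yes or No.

No

Under these beliefs, the prototype earns valuation 33 and no prototype earns valuation 27.
visionary: the prototype nets 33 − 3 = 30; no prototype nets 27. visionary prefers the prototype.
mediocre: the prototype nets 33 − 5 = 28; no prototype nets 27. mediocre would deviate to the prototype.
mediocre has a profitable deviation, so the profile is not an equilibrium.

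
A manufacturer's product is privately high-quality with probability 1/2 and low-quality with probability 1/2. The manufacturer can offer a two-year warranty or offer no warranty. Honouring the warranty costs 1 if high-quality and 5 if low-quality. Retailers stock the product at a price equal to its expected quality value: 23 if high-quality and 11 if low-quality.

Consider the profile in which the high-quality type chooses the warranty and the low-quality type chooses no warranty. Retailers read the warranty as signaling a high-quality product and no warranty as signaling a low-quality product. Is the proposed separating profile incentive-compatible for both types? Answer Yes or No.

No

Under these beliefs, the warranty earns price 23 and no warranty earns price 11.
high-quality: the warranty nets 23 − 1 = 22; no warranty nets 11. high-quality prefers the warranty.
low-quality: the warranty nets 23 − 5 = 18; no warranty nets 11. low-quality would deviate to the warranty.
low-quality has a profitable deviation, so the profile is not an equilibrium.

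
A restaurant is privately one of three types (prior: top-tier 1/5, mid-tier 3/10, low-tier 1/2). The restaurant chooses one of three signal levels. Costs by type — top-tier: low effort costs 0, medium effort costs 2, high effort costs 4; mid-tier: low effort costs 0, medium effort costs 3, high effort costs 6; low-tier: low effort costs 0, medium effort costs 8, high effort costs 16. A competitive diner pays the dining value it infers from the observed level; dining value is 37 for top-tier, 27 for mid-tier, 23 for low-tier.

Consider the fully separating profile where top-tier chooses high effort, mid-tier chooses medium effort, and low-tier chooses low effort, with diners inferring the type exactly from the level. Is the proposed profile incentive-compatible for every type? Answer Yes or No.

Separating price premiums: high effort → 37, medium effort → 27, low effort → 23.
top-tier (assigned high effort): low effort: 23 − 0 = 23; medium effort: 27 − 2 = 25; high effort: 37 − 4 = 33. top-tier stays.
mid-tier (assigned medium effort): low effort: 23 − 0 = 23; medium effort: 27 − 3 = 24; high effort: 37 − 6 = 31. mid-tier prefers high effort.
low-tier (assigned low effort): low effort: 23 − 0 = 23; medium effort: 27 − 8 = 19; high effort: 37 − 16 = 21. low-tier stays.
At least one type deviates; the separating profile fails.

No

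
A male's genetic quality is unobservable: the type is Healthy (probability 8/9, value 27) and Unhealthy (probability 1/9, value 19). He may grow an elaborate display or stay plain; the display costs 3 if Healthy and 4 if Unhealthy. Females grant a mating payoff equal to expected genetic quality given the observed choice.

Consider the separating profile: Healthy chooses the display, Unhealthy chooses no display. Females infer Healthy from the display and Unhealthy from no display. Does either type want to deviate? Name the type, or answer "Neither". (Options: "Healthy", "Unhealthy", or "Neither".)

Unhealthy

The display pays 27; no display pays 19.
Healthy: assigned the display, nets 27 − 3 = 24; deviating to no display nets 19.
Unhealthy: assigned no display, nets 19; deviating to the display nets 27 − 4 = 23.
The Unhealthy type gains 4 by deviating.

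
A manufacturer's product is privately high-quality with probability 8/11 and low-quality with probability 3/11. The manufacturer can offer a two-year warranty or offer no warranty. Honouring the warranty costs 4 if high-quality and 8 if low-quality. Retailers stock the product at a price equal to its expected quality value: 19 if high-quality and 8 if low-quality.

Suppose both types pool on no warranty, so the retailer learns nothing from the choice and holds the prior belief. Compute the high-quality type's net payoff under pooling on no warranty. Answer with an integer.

16

Pooled price = 8/11·19 + 3/11·8 = 16.
high-quality pays no cost for no warranty, so net payoff = 16.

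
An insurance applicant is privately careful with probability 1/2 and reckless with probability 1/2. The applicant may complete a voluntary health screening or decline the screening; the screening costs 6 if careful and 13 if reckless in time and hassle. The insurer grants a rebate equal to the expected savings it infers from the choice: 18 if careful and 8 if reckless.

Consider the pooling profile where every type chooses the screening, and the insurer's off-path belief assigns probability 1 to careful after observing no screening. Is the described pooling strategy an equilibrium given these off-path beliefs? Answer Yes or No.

No

On path, the insurer holds the prior and pays 1/2·18 + 1/2·8 = 13. Off path (no screening), believing careful, it pays 18.
careful: the screening nets 13 − 6 = 7; no screening nets 18. careful would deviate.
reckless: the screening nets 13 − 13 = 0; no screening nets 18. reckless would deviate.
A type deviates, so pooling fails.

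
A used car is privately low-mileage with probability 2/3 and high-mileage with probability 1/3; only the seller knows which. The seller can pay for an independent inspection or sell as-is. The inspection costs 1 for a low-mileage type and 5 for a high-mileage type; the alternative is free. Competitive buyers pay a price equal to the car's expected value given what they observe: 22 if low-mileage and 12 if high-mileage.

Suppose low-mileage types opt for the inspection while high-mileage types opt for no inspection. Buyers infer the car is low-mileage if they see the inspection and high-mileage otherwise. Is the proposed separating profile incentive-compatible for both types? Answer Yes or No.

Under these beliefs, the inspection earns price 22 and no inspection earns price 12.
low-mileage: the inspection nets 22 − 1 = 21; no inspection nets 12. low-mileage prefers the inspection.
high-mileage: the inspection nets 22 − 5 = 17; no inspection nets 12. high-mileage would deviate to the inspection.
high-mileage has a profitable deviation, so the profile is not an equilibrium.

No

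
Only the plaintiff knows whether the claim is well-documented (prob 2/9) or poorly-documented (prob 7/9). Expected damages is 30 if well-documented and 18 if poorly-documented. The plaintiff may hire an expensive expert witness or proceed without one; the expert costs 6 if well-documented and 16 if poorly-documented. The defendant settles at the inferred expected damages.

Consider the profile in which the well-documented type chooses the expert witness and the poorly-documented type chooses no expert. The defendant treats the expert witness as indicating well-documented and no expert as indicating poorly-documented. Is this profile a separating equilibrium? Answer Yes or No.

Yes

Under these beliefs, the expert witness earns settlement 30 and no expert earns settlement 18.
well-documented: the expert witness nets 30 − 6 = 24; no expert nets 18. well-documented prefers the expert witness.
poorly-documented: the expert witness nets 30 − 16 = 14; no expert nets 18. poorly-documented prefers no expert.
Neither type deviates, so the separating profile is an equilibrium.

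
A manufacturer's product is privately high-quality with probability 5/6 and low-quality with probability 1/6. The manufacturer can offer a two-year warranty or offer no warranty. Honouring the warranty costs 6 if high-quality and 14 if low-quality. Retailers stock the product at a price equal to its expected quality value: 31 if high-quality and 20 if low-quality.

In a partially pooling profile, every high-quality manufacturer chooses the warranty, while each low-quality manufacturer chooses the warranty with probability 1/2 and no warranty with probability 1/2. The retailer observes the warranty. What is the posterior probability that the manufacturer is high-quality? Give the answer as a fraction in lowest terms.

10/11

P(the warranty) = (5/6)·1 + (1/6)·(1/2) = 11/12.
By Bayes' rule, P(high-quality | the warranty) = (5/6) / (11/12) = 10/11.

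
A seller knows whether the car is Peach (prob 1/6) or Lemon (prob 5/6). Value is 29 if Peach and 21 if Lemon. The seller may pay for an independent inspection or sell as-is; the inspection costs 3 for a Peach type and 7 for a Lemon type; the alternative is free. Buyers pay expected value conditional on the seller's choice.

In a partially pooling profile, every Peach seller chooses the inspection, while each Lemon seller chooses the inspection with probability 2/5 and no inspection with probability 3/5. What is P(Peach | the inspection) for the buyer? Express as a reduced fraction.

P(the inspection) = (1/6)·1 + (5/6)·(2/5) = 1/2.
By Bayes' rule, P(Peach | the inspection) = (1/6) / (1/2) = 1/3.

1/3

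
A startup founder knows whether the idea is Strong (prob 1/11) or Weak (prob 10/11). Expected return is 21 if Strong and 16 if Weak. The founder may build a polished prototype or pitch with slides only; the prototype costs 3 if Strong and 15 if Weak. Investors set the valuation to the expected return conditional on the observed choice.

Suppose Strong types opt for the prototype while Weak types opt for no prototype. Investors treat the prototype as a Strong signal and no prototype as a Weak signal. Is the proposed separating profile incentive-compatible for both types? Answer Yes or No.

Yes

Under these beliefs, the prototype earns valuation 21 and no prototype earns valuation 16.
Strong: the prototype nets 21 − 3 = 18; no prototype nets 16. Strong prefers the prototype.
Weak: the prototype nets 21 − 15 = 6; no prototype nets 16. Weak prefers no prototype.
Neither type deviates, so the separating profile is an equilibrium.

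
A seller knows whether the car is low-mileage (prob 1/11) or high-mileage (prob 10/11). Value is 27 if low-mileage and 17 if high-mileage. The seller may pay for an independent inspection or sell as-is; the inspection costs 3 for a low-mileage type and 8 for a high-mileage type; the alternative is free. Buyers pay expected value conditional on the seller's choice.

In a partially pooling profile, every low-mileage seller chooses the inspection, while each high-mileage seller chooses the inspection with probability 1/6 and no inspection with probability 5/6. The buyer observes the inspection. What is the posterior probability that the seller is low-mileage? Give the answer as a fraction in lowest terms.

3/8

P(the inspection) = (1/11)·1 + (10/11)·(1/6) = 8/33.
By Bayes' rule, P(low-mileage | the inspection) = (1/11) / (8/33) = 3/8.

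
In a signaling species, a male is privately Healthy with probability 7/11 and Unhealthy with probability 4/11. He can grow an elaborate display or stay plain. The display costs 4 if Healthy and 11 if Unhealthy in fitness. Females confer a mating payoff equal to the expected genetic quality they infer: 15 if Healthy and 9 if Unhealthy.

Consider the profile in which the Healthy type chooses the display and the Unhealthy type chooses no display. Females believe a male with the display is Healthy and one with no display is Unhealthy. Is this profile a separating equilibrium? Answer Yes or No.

Yes

Under these beliefs, the display earns mating payoff 15 and no display earns mating payoff 9.
Healthy: the display nets 15 − 4 = 11; no display nets 9. Healthy prefers the display.
Unhealthy: the display nets 15 − 11 = 4; no display nets 9. Unhealthy prefers no display.
Neither type deviates, so the separating profile is an equilibrium.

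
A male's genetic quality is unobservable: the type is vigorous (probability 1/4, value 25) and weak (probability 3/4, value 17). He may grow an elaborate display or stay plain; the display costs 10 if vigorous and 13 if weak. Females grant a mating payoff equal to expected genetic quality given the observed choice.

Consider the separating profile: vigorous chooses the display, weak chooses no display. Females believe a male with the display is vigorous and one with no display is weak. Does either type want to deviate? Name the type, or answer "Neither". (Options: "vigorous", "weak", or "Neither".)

The display pays 25; no display pays 17.
vigorous: assigned the display, nets 25 − 10 = 15; deviating to no display nets 17.
weak: assigned no display, nets 17; deviating to the display nets 25 − 13 = 12.
The vigorous type gains 2 by deviating.

vigorous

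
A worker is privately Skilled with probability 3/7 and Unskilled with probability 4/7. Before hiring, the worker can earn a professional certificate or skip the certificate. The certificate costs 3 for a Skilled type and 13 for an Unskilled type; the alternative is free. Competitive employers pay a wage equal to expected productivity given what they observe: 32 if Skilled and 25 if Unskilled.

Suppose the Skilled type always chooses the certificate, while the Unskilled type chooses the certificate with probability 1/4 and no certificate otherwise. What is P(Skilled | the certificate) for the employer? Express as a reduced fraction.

3/4

P(the certificate) = (3/7)·1 + (4/7)·(1/4) = 4/7.
By Bayes' rule, P(Skilled | the certificate) = (3/7) / (4/7) = 3/4.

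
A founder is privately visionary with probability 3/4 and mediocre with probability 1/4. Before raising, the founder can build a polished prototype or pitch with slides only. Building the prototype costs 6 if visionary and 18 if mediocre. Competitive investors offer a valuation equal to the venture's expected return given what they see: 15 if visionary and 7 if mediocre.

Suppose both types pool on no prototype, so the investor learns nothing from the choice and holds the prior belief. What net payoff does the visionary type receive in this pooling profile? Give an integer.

13

Pooled valuation = 3/4·15 + 1/4·7 = 13.
visionary pays no cost for no prototype, so net payoff = 13.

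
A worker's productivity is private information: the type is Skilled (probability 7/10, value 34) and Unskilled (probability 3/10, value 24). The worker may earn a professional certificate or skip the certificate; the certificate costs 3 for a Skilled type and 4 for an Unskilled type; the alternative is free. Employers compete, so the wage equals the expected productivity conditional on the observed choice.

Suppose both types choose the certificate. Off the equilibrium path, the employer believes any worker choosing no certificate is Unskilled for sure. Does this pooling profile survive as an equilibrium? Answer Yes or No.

Yes

On path, the employer holds the prior and pays 7/10·34 + 3/10·24 = 31. Off path (no certificate), believing Unskilled, it pays 24.
Skilled: the certificate nets 31 − 3 = 28; no certificate nets 24. Skilled stays.
Unskilled: the certificate nets 31 − 4 = 27; no certificate nets 24. Unskilled stays.
No type deviates, so pooling is sustained.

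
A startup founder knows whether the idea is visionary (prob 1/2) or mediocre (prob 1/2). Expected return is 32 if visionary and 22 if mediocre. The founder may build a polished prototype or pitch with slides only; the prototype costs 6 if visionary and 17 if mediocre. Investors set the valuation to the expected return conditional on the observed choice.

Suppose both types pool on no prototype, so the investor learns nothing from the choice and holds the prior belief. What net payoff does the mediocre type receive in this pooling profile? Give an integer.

Pooled valuation = 1/2·32 + 1/2·22 = 27.
mediocre pays no cost for no prototype, so net payoff = 27.

27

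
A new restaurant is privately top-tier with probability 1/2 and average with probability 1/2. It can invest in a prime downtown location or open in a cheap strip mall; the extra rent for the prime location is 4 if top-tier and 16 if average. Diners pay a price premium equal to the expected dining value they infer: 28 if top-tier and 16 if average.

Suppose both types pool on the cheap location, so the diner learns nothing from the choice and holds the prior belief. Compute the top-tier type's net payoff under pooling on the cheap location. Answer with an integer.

22

Pooled price premium = 1/2·28 + 1/2·16 = 22.
top-tier pays no cost for the cheap location, so net payoff = 22.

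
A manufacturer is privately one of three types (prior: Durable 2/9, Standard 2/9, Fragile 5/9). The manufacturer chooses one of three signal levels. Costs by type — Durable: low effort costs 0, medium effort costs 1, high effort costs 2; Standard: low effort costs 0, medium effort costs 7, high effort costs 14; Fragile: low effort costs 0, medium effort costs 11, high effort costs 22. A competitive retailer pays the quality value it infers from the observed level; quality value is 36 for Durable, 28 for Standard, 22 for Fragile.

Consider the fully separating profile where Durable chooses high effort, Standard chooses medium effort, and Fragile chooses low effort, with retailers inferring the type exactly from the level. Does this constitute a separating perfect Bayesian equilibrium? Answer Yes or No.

No

Separating prices: high effort → 36, medium effort → 28, low effort → 22.
Durable (assigned high effort): low effort: 22 − 0 = 22; medium effort: 28 − 1 = 27; high effort: 36 − 2 = 34. Durable stays.
Standard (assigned medium effort): low effort: 22 − 0 = 22; medium effort: 28 − 7 = 21; high effort: 36 − 14 = 22. Standard prefers low effort.
Fragile (assigned low effort): low effort: 22 − 0 = 22; medium effort: 28 − 11 = 17; high effort: 36 − 22 = 14. Fragile stays.
At least one type deviates; the separating profile fails.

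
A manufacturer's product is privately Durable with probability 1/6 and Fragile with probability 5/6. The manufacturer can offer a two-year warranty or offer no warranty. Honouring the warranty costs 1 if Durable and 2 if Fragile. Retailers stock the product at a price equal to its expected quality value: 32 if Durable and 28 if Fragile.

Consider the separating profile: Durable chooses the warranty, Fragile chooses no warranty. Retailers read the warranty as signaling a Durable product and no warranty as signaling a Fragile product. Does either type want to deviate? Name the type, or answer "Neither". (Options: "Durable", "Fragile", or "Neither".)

Fragile

The warranty pays 32; no warranty pays 28.
Durable: assigned the warranty, nets 32 − 1 = 31; deviating to no warranty nets 28.
Fragile: assigned no warranty, nets 28; deviating to the warranty nets 32 − 2 = 30.
The Fragile type gains 2 by deviating.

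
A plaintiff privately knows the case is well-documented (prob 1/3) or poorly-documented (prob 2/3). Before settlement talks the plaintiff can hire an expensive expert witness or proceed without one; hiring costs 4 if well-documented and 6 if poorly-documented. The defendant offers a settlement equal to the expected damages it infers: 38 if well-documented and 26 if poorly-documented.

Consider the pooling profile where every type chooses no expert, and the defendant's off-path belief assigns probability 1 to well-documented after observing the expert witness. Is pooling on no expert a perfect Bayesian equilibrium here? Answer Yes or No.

On path, the defendant holds the prior and pays 1/3·38 + 2/3·26 = 30. Off path (the expert witness), believing well-documented, it pays 38.
well-documented: no expert nets 30; the expert witness nets 38 − 4 = 34. well-documented would deviate.
poorly-documented: no expert nets 30; the expert witness nets 38 − 6 = 32. poorly-documented would deviate.
A type deviates, so pooling fails.

No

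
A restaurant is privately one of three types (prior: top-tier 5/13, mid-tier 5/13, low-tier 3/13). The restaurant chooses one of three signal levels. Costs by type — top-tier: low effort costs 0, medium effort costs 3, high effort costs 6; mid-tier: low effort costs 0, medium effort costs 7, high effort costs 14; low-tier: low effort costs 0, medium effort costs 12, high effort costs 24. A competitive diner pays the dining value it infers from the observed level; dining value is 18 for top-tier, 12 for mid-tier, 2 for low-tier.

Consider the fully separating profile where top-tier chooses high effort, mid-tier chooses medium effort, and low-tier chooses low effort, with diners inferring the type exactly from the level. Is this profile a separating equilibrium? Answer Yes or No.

Separating price premiums: high effort → 18, medium effort → 12, low effort → 2.
top-tier (assigned high effort): low effort: 2 − 0 = 2; medium effort: 12 − 3 = 9; high effort: 18 − 6 = 12. top-tier stays.
mid-tier (assigned medium effort): low effort: 2 − 0 = 2; medium effort: 12 − 7 = 5; high effort: 18 − 14 = 4. mid-tier stays.
low-tier (assigned low effort): low effort: 2 − 0 = 2; medium effort: 12 − 12 = 0; high effort: 18 − 24 = -6. low-tier stays.
Every type prefers its assigned level; separation holds.

Yes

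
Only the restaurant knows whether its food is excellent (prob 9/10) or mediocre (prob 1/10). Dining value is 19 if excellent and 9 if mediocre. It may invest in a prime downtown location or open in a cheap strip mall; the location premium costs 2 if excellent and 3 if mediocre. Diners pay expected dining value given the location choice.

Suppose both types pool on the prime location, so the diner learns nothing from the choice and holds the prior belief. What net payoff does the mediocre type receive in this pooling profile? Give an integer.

Pooled price premium = 9/10·19 + 1/10·9 = 18.
mediocre pays cost 3 for the prime location, so net payoff = 18 − 3 = 15.

15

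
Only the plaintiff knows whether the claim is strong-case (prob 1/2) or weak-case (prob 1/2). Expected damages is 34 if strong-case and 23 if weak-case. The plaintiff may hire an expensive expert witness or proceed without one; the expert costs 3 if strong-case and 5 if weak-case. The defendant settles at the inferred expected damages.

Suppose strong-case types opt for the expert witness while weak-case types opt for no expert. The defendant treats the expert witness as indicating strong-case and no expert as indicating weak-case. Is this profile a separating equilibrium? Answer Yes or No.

Under these beliefs, the expert witness earns settlement 34 and no expert earns settlement 23.
strong-case: the expert witness nets 34 − 3 = 31; no expert nets 23. strong-case prefers the expert witness.
weak-case: the expert witness nets 34 − 5 = 29; no expert nets 23. weak-case would deviate to the expert witness.
weak-case has a profitable deviation, so the profile is not an equilibrium.

No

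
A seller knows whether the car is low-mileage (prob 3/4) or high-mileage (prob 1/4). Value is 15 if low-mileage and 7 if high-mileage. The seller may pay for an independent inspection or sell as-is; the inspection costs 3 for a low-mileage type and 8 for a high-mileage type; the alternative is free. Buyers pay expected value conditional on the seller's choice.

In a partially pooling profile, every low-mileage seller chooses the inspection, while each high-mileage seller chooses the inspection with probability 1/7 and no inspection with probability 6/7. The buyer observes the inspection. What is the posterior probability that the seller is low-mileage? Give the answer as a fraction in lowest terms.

P(the inspection) = (3/4)·1 + (1/4)·(1/7) = 11/14.
By Bayes' rule, P(low-mileage | the inspection) = (3/4) / (11/14) = 21/22.

21/22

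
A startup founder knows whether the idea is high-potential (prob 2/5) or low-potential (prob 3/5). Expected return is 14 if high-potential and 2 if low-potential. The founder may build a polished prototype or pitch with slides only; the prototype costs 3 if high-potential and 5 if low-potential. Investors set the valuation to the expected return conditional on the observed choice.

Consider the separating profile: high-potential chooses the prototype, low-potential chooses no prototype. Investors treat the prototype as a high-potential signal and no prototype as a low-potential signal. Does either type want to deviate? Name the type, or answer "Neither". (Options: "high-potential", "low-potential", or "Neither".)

low-potential

The prototype pays 14; no prototype pays 2.
high-potential: assigned the prototype, nets 14 − 3 = 11; deviating to no prototype nets 2.
low-potential: assigned no prototype, nets 2; deviating to the prototype nets 14 − 5 = 9.
The low-potential type gains 7 by deviating.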